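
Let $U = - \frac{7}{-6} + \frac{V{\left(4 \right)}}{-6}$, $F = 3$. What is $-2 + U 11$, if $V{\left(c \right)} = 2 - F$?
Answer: $\frac{38}{3} \approx 12.667$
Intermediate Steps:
$V{\left(c \right)} = -1$ ($V{\left(c \right)} = 2 - 3 = -1$)
$U = \frac{4}{3}$ ($U = - \frac{7}{-6} - \frac{1}{-6} = \left(-7\right) \left(- \frac{1}{6}\right) - - \frac{1}{6} = \frac{7}{6} + \frac{1}{6} = \frac{4}{3} \approx 1.3333$)
$-2 + U 11 = -2 + \frac{4}{3} \cdot 11 = -2 + \frac{44}{3} = \frac{38}{3}$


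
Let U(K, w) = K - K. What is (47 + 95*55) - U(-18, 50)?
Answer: 5272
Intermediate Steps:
U(K, w) = 0
(47 + 95*55) - U(-18, 50) = (47 + 95*55) - 1*0 = (47 + 5225) + 0 = 5272 + 0 = 5272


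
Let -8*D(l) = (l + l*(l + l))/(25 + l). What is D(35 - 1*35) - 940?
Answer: -940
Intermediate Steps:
D(l) = -(l + 2*l**2)/(8*(25 + l)) (D(l) = -(l + l*(l + l))/(8*(25 + l)) = -(l + l*(2*l))/(8*(25 + l)) = -(l + 2*l**2)/(8*(25 + l)))
D(35 - 1*35) - 940 = -(35 - 1*35)*(1 + 2*(35 - 1*35))/(200 + 8*(35 - 1*35)) - 940 = -(35 - 35)*(1 + 2*(35 - 35))/(200 + 8*(35 - 35)) - 940 = -1*0*(1 + 2*0)/(200 + 8*0) - 940 = -1*0*(1 + 0)/(200 + 0) - 940 = -1*0*1/200 - 940 = -1*0*1/200*1 - 940 = 0 - 940 = -940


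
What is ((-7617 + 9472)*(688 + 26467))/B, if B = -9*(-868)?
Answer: 7196075/1116 ≈ 6448.1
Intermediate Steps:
B = 7812
((-7617 + 9472)*(688 + 26467))/B = ((-7617 + 9472)*(688 + 26467))/7812 = (1855*27155)*(1/7812) = 50372525*(1/7812) = 7196075/1116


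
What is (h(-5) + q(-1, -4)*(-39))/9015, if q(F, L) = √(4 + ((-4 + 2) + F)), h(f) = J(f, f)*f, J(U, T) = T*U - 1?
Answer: -53/3005 ≈ -0.017637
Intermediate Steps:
J(U, T) = -1 + T*U
h(f) = f*(-1 + f²) (h(f) = (-1 + f*f)*f = (-1 + f²)*f = f*(-1 + f²))
q(F, L) = √(2 + F) (q(F, L) = √(4 + (-2 + F)) = √(2 + F))
(h(-5) + q(-1, -4)*(-39))/9015 = (((-5)³ - 1*(-5)) + √(2 - 1)*(-39))/9015 = ((-125 + 5) + √1*(-39))*(1/9015) = (-120 + 1*(-39))*(1/9015) = (-120 - 39)*(1/9015) = -159*1/9015 = -53/3005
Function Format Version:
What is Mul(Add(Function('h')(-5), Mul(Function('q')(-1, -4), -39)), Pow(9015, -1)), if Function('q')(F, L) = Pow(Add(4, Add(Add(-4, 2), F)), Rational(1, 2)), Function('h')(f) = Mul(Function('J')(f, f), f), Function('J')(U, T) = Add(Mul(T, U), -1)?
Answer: Rational(-53, 3005) ≈ -0.017637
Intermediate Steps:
Function('J')(U, T) = Add(-1, Mul(T, U))
Function('h')(f) = Mul(f, Add(-1, Pow(f, 2))) (Function('h')(f) = Mul(Add(-1, Mul(f, f)), f) = Mul(Add(-1, Pow(f, 2)), f) = Mul(f, Add(-1, Pow(f, 2))))
Function('q')(F, L) = Pow(Add(2, F), Rational(1, 2)) (Function('q')(F, L) = Pow(Add(4, Add(-2, F)), Rational(1, 2)) = Pow(Add(2, F), Rational(1, 2)))
Mul(Add(Function('h')(-5), Mul(Function('q')(-1, -4), -39)), Pow(9015, -1)) = Mul(Add(Add(Pow(-5, 3), Mul(-1, -5)), Mul(Pow(Add(2, -1), Rational(1, 2)), -39)), Pow(9015, -1)) = Mul(Add(Add(-125, 5), Mul(Pow(1, Rational(1, 2)), -39)), Rational(1, 9015)) = Mul(Add(-120, Mul(1, -39)), Rational(1, 9015)) = Mul(Add(-120, -39), Rational(1, 9015)) = Mul(-159, Rational(1, 9015)) = Rational(-53, 3005)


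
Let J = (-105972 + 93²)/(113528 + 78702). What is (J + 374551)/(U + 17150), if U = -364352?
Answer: -71999841407/66742640460 ≈ -1.0788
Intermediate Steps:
J = -97323/192230 (J = (-105972 + 8649)/192230 = -97323*1/192230 = -97323/192230 ≈ -0.50628)
(J + 374551)/(U + 17150) = (-97323/192230 + 374551)/(-364352 + 17150) = (71999841407/192230)/(-347202) = (71999841407/192230)*(-1/347202) = -71999841407/66742640460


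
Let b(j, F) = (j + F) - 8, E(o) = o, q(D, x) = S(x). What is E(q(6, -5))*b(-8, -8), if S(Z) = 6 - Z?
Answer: -264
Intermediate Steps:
q(D, x) = 6 - x
b(j, F) = -8 + F + j (b(j, F) = (F + j) - 8 = -8 + F + j)
E(q(6, -5))*b(-8, -8) = (6 - 1*(-5))*(-8 - 8 - 8) = (6 + 5)*(-24) = 11*(-24) = -264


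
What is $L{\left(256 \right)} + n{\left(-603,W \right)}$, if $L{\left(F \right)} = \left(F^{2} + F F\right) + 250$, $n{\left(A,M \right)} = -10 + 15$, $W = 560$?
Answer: $131327$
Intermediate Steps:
$n{\left(A,M \right)} = 5$
$L{\left(F \right)} = 250 + 2 F^{2}$ ($L{\left(F \right)} = \left(F^{2} + F^{2}\right) + 250 = 2 F^{2} + 250 = 250 + 2 F^{2}$)
$L{\left(256 \right)} + n{\left(-603,W \right)} = \left(250 + 2 \cdot 256^{2}\right) + 5 = \left(250 + 2 \cdot 65536\right) + 5 = \left(250 + 131072\right) + 5 = 131322 + 5 = 131327$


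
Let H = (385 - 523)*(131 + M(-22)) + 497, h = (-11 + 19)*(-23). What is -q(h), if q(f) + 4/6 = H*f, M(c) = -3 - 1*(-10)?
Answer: -10237942/3 ≈ -3.4126e+6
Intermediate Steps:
M(c) = 7 (M(c) = -3 + 10 = 7)
h = -184 (h = 8*(-23) = -184)
H = -18547 (H = (385 - 523)*(131 + 7) + 497 = -138*138 + 497 = -19044 + 497 = -18547)
q(f) = -⅔ - 18547*f
-q(h) = -(-⅔ - 18547*(-184)) = -(-⅔ + 3412648) = -1*10237942/3 = -10237942/3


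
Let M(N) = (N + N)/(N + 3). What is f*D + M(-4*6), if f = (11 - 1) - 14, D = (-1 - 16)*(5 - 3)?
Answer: 968/7 ≈ 138.29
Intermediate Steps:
D = -34 (D = -17*2 = -34)
f = -4 (f = 10 - 14 = -4)
M(N) = 2*N/(3 + N) (M(N) = (2*N)/(3 + N) = 2*N/(3 + N))
f*D + M(-4*6) = -4*(-34) + 2*(-4*6)/(3 - 4*6) = 136 + 2*(-24)/(3 - 24) = 136 + 2*(-24)/(-21) = 136 + 2*(-24)*(-1/21) = 136 + 16/7 = 968/7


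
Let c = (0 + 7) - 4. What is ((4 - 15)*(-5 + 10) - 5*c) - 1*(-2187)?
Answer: 2117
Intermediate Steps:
c = 3 (c = 7 - 4 = 3)
((4 - 15)*(-5 + 10) - 5*c) - 1*(-2187) = ((4 - 15)*(-5 + 10) - 5*3) - 1*(-2187) = (-11*5 - 15) + 2187 = (-55 - 15) + 2187 = -70 + 2187 = 2117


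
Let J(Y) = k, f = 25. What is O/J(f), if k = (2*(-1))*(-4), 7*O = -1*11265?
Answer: -11265/56 ≈ -201.16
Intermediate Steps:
O = -11265/7 (O = (-1*11265)/7 = (⅐)*(-11265) = -11265/7 ≈ -1609.3)
k = 8 (k = -2*(-4) = 8)
J(Y) = 8
O/J(f) = -11265/7/8 = -11265/7*⅛ = -11265/56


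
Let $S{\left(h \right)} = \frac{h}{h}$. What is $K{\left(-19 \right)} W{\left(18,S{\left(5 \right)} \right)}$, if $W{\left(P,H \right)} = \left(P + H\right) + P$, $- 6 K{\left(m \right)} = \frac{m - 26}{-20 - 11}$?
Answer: $- \frac{555}{62} \approx -8.9516$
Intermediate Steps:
$S{\left(h \right)} = 1$
$K{\left(m \right)} = - \frac{13}{93} + \frac{m}{186}$ ($K{\left(m \right)} = - \frac{\left(m - 26\right) \frac{1}{-20 - 11}}{6} = - \frac{\left(-26 + m\right) \frac{1}{-31}}{6} = - \frac{\left(-26 + m\right) \left(- \frac{1}{31}\right)}{6} = - \frac{\frac{26}{31} - \frac{m}{31}}{6} = - \frac{13}{93} + \frac{m}{186}$)
$W{\left(P,H \right)} = H + 2 P$ ($W{\left(P,H \right)} = \left(H + P\right) + P = H + 2 P$)
$K{\left(-19 \right)} W{\left(18,S{\left(5 \right)} \right)} = \left(- \frac{13}{93} + \frac{1}{186} \left(-19\right)\right) \left(1 + 2 \cdot 18\right) = \left(- \frac{13}{93} - \frac{19}{186}\right) \left(1 + 36\right) = \left(- \frac{15}{62}\right) 37 = - \frac{555}{62}$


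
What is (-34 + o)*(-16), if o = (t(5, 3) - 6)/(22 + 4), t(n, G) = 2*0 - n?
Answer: 7160/13 ≈ 550.77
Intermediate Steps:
t(n, G) = -n (t(n, G) = 0 - n = -n)
o = -11/26 (o = (-1*5 - 6)/(22 + 4) = (-5 - 6)/26 = -11*1/26 = -11/26 ≈ -0.42308)
(-34 + o)*(-16) = (-34 - 11/26)*(-16) = -895/26*(-16) = 7160/13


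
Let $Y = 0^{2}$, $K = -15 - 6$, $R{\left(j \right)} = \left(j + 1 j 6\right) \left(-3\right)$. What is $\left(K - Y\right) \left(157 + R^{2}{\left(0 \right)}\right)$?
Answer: $-3297$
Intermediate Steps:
$R{\left(j \right)} = - 21 j$ ($R{\left(j \right)} = \left(j + j 6\right) \left(-3\right) = \left(j + 6 j\right) \left(-3\right) = 7 j \left(-3\right) = - 21 j$)
$K = -21$
$Y = 0$
$\left(K - Y\right) \left(157 + R^{2}{\left(0 \right)}\right) = \left(-21 - 0\right) \left(157 + \left(\left(-21\right) 0\right)^{2}\right) = \left(-21 + 0\right) \left(157 + 0^{2}\right) = - 21 \left(157 + 0\right) = \left(-21\right) 157 = -3297$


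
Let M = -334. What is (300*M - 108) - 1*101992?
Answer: -202300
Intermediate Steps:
(300*M - 108) - 1*101992 = (300*(-334) - 108) - 1*101992 = (-100200 - 108) - 101992 = -100308 - 101992 = -202300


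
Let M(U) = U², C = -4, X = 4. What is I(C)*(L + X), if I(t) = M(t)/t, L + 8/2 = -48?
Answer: 192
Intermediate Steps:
L = -52 (L = -4 - 48 = -52)
I(t) = t (I(t) = t²/t = t)
I(C)*(L + X) = -4*(-52 + 4) = -4*(-48) = 192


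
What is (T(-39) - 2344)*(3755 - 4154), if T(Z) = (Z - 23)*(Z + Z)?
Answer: -994308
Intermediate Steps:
T(Z) = 2*Z*(-23 + Z) (T(Z) = (-23 + Z)*(2*Z) = 2*Z*(-23 + Z))
(T(-39) - 2344)*(3755 - 4154) = (2*(-39)*(-23 - 39) - 2344)*(3755 - 4154) = (2*(-39)*(-62) - 2344)*(-399) = (4836 - 2344)*(-399) = 2492*(-399) = -994308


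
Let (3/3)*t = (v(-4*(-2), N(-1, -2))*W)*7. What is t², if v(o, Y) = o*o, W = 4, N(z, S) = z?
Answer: 3211264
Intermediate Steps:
v(o, Y) = o²
t = 1792 (t = ((-4*(-2))²*4)*7 = (8²*4)*7 = (64*4)*7 = 256*7 = 1792)
t² = 1792² = 3211264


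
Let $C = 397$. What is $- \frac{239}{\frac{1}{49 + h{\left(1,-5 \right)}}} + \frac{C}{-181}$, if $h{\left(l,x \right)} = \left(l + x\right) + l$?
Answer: $- \frac{1990311}{181} \approx -10996.0$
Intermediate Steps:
$h{\left(l,x \right)} = x + 2 l$
$- \frac{239}{\frac{1}{49 + h{\left(1,-5 \right)}}} + \frac{C}{-181} = - \frac{239}{\frac{1}{49 + \left(-5 + 2 \cdot 1\right)}} + \frac{397}{-181} = - \frac{239}{\frac{1}{49 + \left(-5 + 2\right)}} + 397 \left(- \frac{1}{181}\right) = - \frac{239}{\frac{1}{49 - 3}} - \frac{397}{181} = - \frac{239}{\frac{1}{46}} - \frac{397}{181} = - 239 \frac{1}{\frac{1}{46}} - \frac{397}{181} = \left(-239\right) 46 - \frac{397}{181} = -10994 - \frac{397}{181} = - \frac{1990311}{181}$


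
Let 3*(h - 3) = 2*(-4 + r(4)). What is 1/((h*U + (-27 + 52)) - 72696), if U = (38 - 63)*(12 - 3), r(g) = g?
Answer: -1/73346 ≈ -1.3634e-5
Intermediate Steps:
U = -225 (U = -25*9 = -225)
h = 3 (h = 3 + (2*(-4 + 4))/3 = 3 + (2*0)/3 = 3 + (1/3)*0 = 3 + 0 = 3)
1/((h*U + (-27 + 52)) - 72696) = 1/((3*(-225) + (-27 + 52)) - 72696) = 1/((-675 + 25) - 72696) = 1/(-650 - 72696) = 1/(-73346) = -1/73346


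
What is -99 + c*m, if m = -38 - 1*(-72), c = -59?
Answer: -2105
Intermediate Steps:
m = 34 (m = -38 + 72 = 34)
-99 + c*m = -99 - 59*34 = -99 - 2006 = -2105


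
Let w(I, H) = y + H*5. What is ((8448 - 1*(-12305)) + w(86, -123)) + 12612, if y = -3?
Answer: 32747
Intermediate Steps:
w(I, H) = -3 + 5*H (w(I, H) = -3 + H*5 = -3 + 5*H)
((8448 - 1*(-12305)) + w(86, -123)) + 12612 = ((8448 - 1*(-12305)) + (-3 + 5*(-123))) + 12612 = ((8448 + 12305) + (-3 - 615)) + 12612 = (20753 - 618) + 12612 = 20135 + 12612 = 32747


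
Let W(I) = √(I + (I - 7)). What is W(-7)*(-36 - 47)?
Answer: -83*I*√21 ≈ -380.35*I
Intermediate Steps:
W(I) = √(-7 + 2*I) (W(I) = √(I + (-7 + I)) = √(-7 + 2*I))
W(-7)*(-36 - 47) = √(-7 + 2*(-7))*(-36 - 47) = √(-7 - 14)*(-83) = √(-21)*(-83) = (I*√21)*(-83) = -83*I*√21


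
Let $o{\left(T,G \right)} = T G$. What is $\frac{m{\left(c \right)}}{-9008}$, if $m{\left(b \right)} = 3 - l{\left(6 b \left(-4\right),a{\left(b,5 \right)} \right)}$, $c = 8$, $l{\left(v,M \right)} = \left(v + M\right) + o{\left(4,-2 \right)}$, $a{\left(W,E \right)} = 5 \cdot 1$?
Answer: $- \frac{99}{4504} \approx -0.02198$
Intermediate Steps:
$a{\left(W,E \right)} = 5$
$o{\left(T,G \right)} = G T$
$l{\left(v,M \right)} = -8 + M + v$ ($l{\left(v,M \right)} = \left(v + M\right) - 8 = \left(M + v\right) - 8 = -8 + M + v$)
$m{\left(b \right)} = 6 + 24 b$ ($m{\left(b \right)} = 3 - \left(-8 + 5 + 6 b \left(-4\right)\right) = 3 - \left(-8 + 5 - 24 b\right) = 3 - \left(-3 - 24 b\right) = 3 + \left(3 + 24 b\right) = 6 + 24 b$)
$\frac{m{\left(c \right)}}{-9008} = \frac{6 + 24 \cdot 8}{-9008} = \left(6 + 192\right) \left(- \frac{1}{9008}\right) = 198 \left(- \frac{1}{9008}\right) = - \frac{99}{4504}$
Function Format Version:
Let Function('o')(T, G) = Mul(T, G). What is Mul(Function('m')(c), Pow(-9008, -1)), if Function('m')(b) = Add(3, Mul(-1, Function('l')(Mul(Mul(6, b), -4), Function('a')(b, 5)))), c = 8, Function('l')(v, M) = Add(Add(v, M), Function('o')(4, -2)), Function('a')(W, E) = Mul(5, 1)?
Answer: Rational(-99, 4504) ≈ -0.021980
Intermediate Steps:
Function('a')(W, E) = 5
Function('o')(T, G) = Mul(G, T)
Function('l')(v, M) = Add(-8, M, v) (Function('l')(v, M) = Add(Add(v, M), Mul(-2, 4)) = Add(Add(M, v), -8) = Add(-8, M, v))
Function('m')(b) = Add(6, Mul(24, b)) (Function('m')(b) = Add(3, Mul(-1, Add(-8, 5, Mul(Mul(6, b), -4)))) = Add(3, Mul(-1, Add(-8, 5, Mul(-24, b)))) = Add(3, Mul(-1, Add(-3, Mul(-24, b)))) = Add(3, Add(3, Mul(24, b))) = Add(6, Mul(24, b)))
Mul(Function('m')(c), Pow(-9008, -1)) = Mul(Add(6, Mul(24, 8)), Pow(-9008, -1)) = Mul(Add(6, 192), Rational(-1, 9008)) = Mul(198, Rational(-1, 9008)) = Rational(-99, 4504)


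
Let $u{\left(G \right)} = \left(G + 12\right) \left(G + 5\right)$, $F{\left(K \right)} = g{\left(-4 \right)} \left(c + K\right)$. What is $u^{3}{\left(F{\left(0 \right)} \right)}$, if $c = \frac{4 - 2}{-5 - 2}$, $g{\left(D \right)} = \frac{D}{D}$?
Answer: $\frac{19814511816}{117649} \approx 1.6842 \cdot 10^{5}$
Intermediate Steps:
$g{\left(D \right)} = 1$
$c = - \frac{2}{7}$ ($c = \frac{2}{-7} = 2 \left(- \frac{1}{7}\right) = - \frac{2}{7} \approx -0.28571$)
$F{\left(K \right)} = - \frac{2}{7} + K$ ($F{\left(K \right)} = 1 \left(- \frac{2}{7} + K\right) = - \frac{2}{7} + K$)
$u{\left(G \right)} = \left(5 + G\right) \left(12 + G\right)$ ($u{\left(G \right)} = \left(12 + G\right) \left(5 + G\right) = \left(5 + G\right) \left(12 + G\right)$)
$u^{3}{\left(F{\left(0 \right)} \right)} = \left(60 + \left(- \frac{2}{7} + 0\right)^{2} + 17 \left(- \frac{2}{7} + 0\right)\right)^{3} = \left(60 + \left(- \frac{2}{7}\right)^{2} + 17 \left(- \frac{2}{7}\right)\right)^{3} = \left(60 + \frac{4}{49} - \frac{34}{7}\right)^{3} = \left(\frac{2706}{49}\right)^{3} = \frac{19814511816}{117649}$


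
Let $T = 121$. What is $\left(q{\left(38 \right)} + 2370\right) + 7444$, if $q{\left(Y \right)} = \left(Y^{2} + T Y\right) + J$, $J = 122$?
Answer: $15978$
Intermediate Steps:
$q{\left(Y \right)} = 122 + Y^{2} + 121 Y$ ($q{\left(Y \right)} = \left(Y^{2} + 121 Y\right) + 122 = 122 + Y^{2} + 121 Y$)
$\left(q{\left(38 \right)} + 2370\right) + 7444 = \left(\left(122 + 38^{2} + 121 \cdot 38\right) + 2370\right) + 7444 = \left(\left(122 + 1444 + 4598\right) + 2370\right) + 7444 = \left(6164 + 2370\right) + 7444 = 8534 + 7444 = 15978$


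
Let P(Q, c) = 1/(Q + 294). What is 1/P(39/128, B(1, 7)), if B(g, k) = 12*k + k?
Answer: 37671/128 ≈ 294.30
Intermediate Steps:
B(g, k) = 13*k
P(Q, c) = 1/(294 + Q)
1/P(39/128, B(1, 7)) = 1/(1/(294 + 39/128)) = 1/(1/(37671/128)) = 1/(128/37671) = 37671/128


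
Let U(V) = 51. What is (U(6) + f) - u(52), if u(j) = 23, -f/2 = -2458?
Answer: 4944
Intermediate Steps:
f = 4916 (f = -2*(-2458) = 4916)
(U(6) + f) - u(52) = (51 + 4916) - 1*23 = 4967 - 23 = 4944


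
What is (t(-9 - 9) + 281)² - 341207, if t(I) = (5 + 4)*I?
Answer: -327046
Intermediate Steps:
t(I) = 9*I
(t(-9 - 9) + 281)² - 341207 = (9*(-9 - 9) + 281)² - 341207 = (9*(-18) + 281)² - 341207 = (-162 + 281)² - 341207 = 119² - 341207 = 14161 - 341207 = -327046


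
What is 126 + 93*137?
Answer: 12867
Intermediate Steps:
126 + 93*137 = 126 + 12741 = 12867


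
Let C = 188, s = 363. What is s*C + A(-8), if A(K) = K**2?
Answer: 68308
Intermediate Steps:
s*C + A(-8) = 363*188 + (-8)**2 = 68244 + 64 = 68308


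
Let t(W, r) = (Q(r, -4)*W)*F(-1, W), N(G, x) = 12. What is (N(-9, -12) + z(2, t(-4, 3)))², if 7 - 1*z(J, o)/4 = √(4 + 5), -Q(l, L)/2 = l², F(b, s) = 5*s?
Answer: 784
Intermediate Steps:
Q(l, L) = -2*l²
t(W, r) = -10*W²*r² (t(W, r) = ((-2*r²)*W)*(5*W) = (-2*W*r²)*(5*W) = -10*W²*r²)
z(J, o) = 16 (z(J, o) = 28 - 4*√(4 + 5) = 28 - 4*√9 = 28 - 4*3 = 28 - 12 = 16)
(N(-9, -12) + z(2, t(-4, 3)))² = (12 + 16)² = 28² = 784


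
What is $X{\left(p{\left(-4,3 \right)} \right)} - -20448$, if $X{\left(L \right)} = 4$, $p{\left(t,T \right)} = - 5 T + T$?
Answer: $20452$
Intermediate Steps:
$p{\left(t,T \right)} = - 4 T$
$X{\left(p{\left(-4,3 \right)} \right)} - -20448 = 4 - -20448 = 4 + 20448 = 20452$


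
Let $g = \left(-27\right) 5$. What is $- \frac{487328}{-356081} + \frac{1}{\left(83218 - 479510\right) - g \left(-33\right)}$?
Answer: $\frac{78215296081651}{57150380919060} \approx 1.3686$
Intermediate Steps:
$g = -135$
$- \frac{487328}{-356081} + \frac{1}{\left(83218 - 479510\right) - g \left(-33\right)} = - \frac{487328}{-356081} + \frac{1}{\left(83218 - 479510\right) \left(-1\right) \left(-135\right) \left(-33\right)} = \left(-487328\right) \left(- \frac{1}{356081}\right) + \frac{1}{\left(-396292\right) 135 \left(-33\right)} = \frac{487328}{356081} - \frac{1}{396292 \left(-4455\right)} = \frac{487328}{356081} - - \frac{1}{1765480860} = \frac{487328}{356081} + \frac{1}{1765480860} = \frac{78215296081651}{57150380919060}$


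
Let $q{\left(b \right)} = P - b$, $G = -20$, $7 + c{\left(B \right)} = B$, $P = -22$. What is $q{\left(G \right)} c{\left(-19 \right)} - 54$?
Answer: $-2$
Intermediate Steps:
$c{\left(B \right)} = -7 + B$
$q{\left(b \right)} = -22 - b$
$q{\left(G \right)} c{\left(-19 \right)} - 54 = \left(-22 - -20\right) \left(-7 - 19\right) - 54 = \left(-22 + 20\right) \left(-26\right) - 54 = \left(-2\right) \left(-26\right) - 54 = 52 - 54 = -2$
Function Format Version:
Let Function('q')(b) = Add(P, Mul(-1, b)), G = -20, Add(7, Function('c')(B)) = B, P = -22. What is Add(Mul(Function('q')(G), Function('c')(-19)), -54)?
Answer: -2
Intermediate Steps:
Function('c')(B) = Add(-7, B)
Function('q')(b) = Add(-22, Mul(-1, b))
Add(Mul(Function('q')(G), Function('c')(-19)), -54) = Add(Mul(Add(-22, Mul(-1, -20)), Add(-7, -19)), -54) = Add(Mul(Add(-22, 20), -26), -54) = Add(Mul(-2, -26), -54) = Add(52, -54) = -2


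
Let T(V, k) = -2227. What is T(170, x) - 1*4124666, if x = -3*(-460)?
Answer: -4126893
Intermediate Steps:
x = 1380
T(170, x) - 1*4124666 = -2227 - 1*4124666 = -2227 - 4124666 = -4126893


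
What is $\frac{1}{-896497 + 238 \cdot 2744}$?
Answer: $- \frac{1}{243425} \approx -4.108 \cdot 10^{-6}$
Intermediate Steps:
$\frac{1}{-896497 + 238 \cdot 2744} = \frac{1}{-896497 + 653072} = \frac{1}{-243425} = - \frac{1}{243425}$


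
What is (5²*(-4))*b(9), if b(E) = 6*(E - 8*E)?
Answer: 37800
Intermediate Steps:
b(E) = -42*E (b(E) = 6*(-7*E) = -42*E)
(5²*(-4))*b(9) = (5²*(-4))*(-42*9) = (25*(-4))*(-378) = -100*(-378) = 37800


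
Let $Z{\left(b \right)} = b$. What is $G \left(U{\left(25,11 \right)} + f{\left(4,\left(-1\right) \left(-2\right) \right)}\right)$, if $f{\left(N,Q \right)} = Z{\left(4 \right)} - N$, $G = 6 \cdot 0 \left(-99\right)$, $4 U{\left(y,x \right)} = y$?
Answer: $0$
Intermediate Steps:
$U{\left(y,x \right)} = \frac{y}{4}$
$G = 0$ ($G = 0 \left(-99\right) = 0$)
$f{\left(N,Q \right)} = 4 - N$
$G \left(U{\left(25,11 \right)} + f{\left(4,\left(-1\right) \left(-2\right) \right)}\right) = 0 \left(\frac{1}{4} \cdot 25 + \left(4 - 4\right)\right) = 0 \left(\frac{25}{4} + \left(4 - 4\right)\right) = 0 \left(\frac{25}{4} + 0\right) = 0 \cdot \frac{25}{4} = 0$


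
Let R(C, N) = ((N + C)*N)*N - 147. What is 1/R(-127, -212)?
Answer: -1/15236163 ≈ -6.5633e-8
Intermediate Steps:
R(C, N) = -147 + N²*(C + N) (R(C, N) = ((C + N)*N)*N - 147 = (N*(C + N))*N - 147 = N²*(C + N) - 147 = -147 + N²*(C + N))
1/R(-127, -212) = 1/(-147 + (-212)³ - 127*(-212)²) = 1/(-147 - 9528128 - 127*44944) = 1/(-147 - 9528128 - 5707888) = 1/(-15236163) = -1/15236163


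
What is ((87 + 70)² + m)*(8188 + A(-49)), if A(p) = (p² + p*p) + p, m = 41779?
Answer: 859644748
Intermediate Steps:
A(p) = p + 2*p² (A(p) = (p² + p²) + p = 2*p² + p = p + 2*p²)
((87 + 70)² + m)*(8188 + A(-49)) = ((87 + 70)² + 41779)*(8188 - 49*(1 + 2*(-49))) = (157² + 41779)*(8188 - 49*(1 - 98)) = (24649 + 41779)*(8188 - 49*(-97)) = 66428*(8188 + 4753) = 66428*12941 = 859644748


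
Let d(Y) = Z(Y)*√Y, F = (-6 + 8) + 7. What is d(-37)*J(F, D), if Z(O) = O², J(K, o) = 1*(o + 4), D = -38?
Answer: -46546*I*√37 ≈ -2.8313e+5*I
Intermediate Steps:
F = 9 (F = 2 + 7 = 9)
J(K, o) = 4 + o (J(K, o) = 1*(4 + o) = 4 + o)
d(Y) = Y^(5/2) (d(Y) = Y²*√Y = Y^(5/2))
d(-37)*J(F, D) = (-37)^(5/2)*(4 - 38) = (1369*I*√37)*(-34) = -46546*I*√37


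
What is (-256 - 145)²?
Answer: 160801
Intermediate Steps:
(-256 - 145)² = (-401)² = 160801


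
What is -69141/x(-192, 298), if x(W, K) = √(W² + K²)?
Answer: -69141*√31417/62834 ≈ -195.04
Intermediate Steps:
x(W, K) = √(K² + W²)
-69141/x(-192, 298) = -69141/√(298² + (-192)²) = -69141/√(88804 + 36864) = -69141*√31417/62834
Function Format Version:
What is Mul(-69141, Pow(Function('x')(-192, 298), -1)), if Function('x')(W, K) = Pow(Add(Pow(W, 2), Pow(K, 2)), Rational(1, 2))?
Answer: Mul(Rational(-69141, 62834), Pow(31417, Rational(1, 2))) ≈ -195.04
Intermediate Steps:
Function('x')(W, K) = Pow(Add(Pow(K, 2), Pow(W, 2)), Rational(1, 2))
Mul(-69141, Pow(Function('x')(-192, 298), -1)) = Mul(-69141, Pow(Pow(Add(Pow(298, 2), Pow(-192, 2)), Rational(1, 2)), -1)) = Mul(-69141, Pow(Pow(Add(88804, 36864), Rational(1, 2)), -1)) = Mul(-69141, Pow(Pow(125668, Rational(1, 2)), -1)) = Mul(-69141, Pow(Mul(2, Pow(31417, Rational(1, 2))), -1)) = Mul(-69141, Mul(Rational(1, 62834), Pow(31417, Rational(1, 2)))) = Mul(Rational(-69141, 62834), Pow(31417, Rational(1, 2)))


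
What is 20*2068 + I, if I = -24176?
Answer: 17184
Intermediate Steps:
20*2068 + I = 20*2068 - 24176 = 41360 - 24176 = 17184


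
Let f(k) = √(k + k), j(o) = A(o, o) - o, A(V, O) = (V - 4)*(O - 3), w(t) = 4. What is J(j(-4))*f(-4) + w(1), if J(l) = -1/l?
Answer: 4 - I*√2/30 ≈ 4.0 - 0.04714*I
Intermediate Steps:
A(V, O) = (-4 + V)*(-3 + O)
j(o) = 12 + o² - 8*o (j(o) = (12 - 4*o - 3*o + o*o) - o = (12 - 4*o - 3*o + o²) - o = (12 + o² - 7*o) - o = 12 + o² - 8*o)
f(k) = √2*√k (f(k) = √(2*k) = √2*√k)
J(j(-4))*f(-4) + w(1) = (-1/(12 + (-4)² - 8*(-4)))*(√2*√(-4)) + 4 = (-1/(12 + 16 + 32))*(√2*(2*I)) + 4 = (-1/60)*(2*I*√2) + 4 = (-1*1/60)*(2*I*√2) + 4 = -I*√2/30 + 4 = 4 - I*√2/30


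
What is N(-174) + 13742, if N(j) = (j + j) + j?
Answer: 13220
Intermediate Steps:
N(j) = 3*j (N(j) = 2*j + j = 3*j)
N(-174) + 13742 = 3*(-174) + 13742 = -522 + 13742 = 13220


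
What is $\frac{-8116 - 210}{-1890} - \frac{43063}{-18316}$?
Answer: $\frac{116944043}{17308620} \approx 6.7564$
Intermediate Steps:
$\frac{-8116 - 210}{-1890} - \frac{43063}{-18316} = \left(-8326\right) \left(- \frac{1}{1890}\right) - - \frac{43063}{18316} = \frac{4163}{945} + \frac{43063}{18316} = \frac{116944043}{17308620}$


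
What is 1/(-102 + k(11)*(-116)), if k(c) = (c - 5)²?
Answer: -1/4278 ≈ -0.00023375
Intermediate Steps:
k(c) = (-5 + c)²
1/(-102 + k(11)*(-116)) = 1/(-102 + (-5 + 11)²*(-116)) = 1/(-102 + 6²*(-116)) = 1/(-102 + 36*(-116)) = 1/(-102 - 4176) = 1/(-4278) = -1/4278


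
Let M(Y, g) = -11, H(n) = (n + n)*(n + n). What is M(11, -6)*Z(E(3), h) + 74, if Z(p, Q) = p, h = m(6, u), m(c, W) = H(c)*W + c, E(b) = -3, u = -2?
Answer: 107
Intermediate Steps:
H(n) = 4*n**2 (H(n) = (2*n)*(2*n) = 4*n**2)
m(c, W) = c + 4*W*c**2 (m(c, W) = (4*c**2)*W + c = 4*W*c**2 + c = c + 4*W*c**2)
h = -282 (h = 6*(1 + 4*(-2)*6) = 6*(1 - 48) = 6*(-47) = -282)
M(11, -6)*Z(E(3), h) + 74 = -11*(-3) + 74 = 33 + 74 = 107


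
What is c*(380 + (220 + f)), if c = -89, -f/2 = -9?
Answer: -55002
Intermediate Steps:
f = 18 (f = -2*(-9) = 18)
c*(380 + (220 + f)) = -89*(380 + (220 + 18)) = -89*(380 + 238) = -89*618 = -55002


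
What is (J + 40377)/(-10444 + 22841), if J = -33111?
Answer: 1038/1771 ≈ 0.58611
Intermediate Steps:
(J + 40377)/(-10444 + 22841) = (-33111 + 40377)/(-10444 + 22841) = 7266/12397 = 7266*(1/12397) = 1038/1771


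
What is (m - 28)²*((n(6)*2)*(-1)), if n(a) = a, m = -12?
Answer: -19200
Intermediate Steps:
(m - 28)²*((n(6)*2)*(-1)) = (-12 - 28)²*((6*2)*(-1)) = (-40)²*(12*(-1)) = 1600*(-12) = -19200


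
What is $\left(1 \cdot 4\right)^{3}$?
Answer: $64$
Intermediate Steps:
$\left(1 \cdot 4\right)^{3} = 4^{3} = 64$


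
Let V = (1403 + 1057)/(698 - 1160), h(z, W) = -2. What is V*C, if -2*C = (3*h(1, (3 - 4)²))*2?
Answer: -2460/77 ≈ -31.948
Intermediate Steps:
V = -410/77 (V = 2460/(-462) = 2460*(-1/462) = -410/77 ≈ -5.3247)
C = 6 (C = -3*(-2)*2/2 = -(-3)*2 = -½*(-12) = 6)
V*C = -410/77*6 = -2460/77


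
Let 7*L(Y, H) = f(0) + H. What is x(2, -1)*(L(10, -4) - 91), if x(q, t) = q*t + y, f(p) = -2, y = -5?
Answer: 643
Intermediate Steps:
x(q, t) = -5 + q*t (x(q, t) = q*t - 5 = -5 + q*t)
L(Y, H) = -2/7 + H/7 (L(Y, H) = (-2 + H)/7 = -2/7 + H/7)
x(2, -1)*(L(10, -4) - 91) = (-5 + 2*(-1))*((-2/7 + (⅐)*(-4)) - 91) = (-5 - 2)*((-2/7 - 4/7) - 91) = -7*(-6/7 - 91) = -7*(-643/7) = 643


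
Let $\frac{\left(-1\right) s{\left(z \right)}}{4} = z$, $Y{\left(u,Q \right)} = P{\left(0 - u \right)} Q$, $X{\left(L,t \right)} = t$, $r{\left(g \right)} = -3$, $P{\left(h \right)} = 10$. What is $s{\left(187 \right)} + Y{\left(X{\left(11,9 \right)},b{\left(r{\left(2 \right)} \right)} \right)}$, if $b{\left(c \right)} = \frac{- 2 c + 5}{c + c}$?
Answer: $- \frac{2299}{3} \approx -766.33$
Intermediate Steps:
$b{\left(c \right)} = \frac{5 - 2 c}{2 c}$
$Y{\left(u,Q \right)} = 10 Q$
$s{\left(z \right)} = - 4 z$
$s{\left(187 \right)} + Y{\left(X{\left(11,9 \right)},b{\left(r{\left(2 \right)} \right)} \right)} = \left(-4\right) 187 + 10 \frac{\frac{5}{2} - -3}{-3} = -748 + 10 \left(- \frac{\frac{5}{2} + 3}{3}\right) = -748 + 10 \left(\left(- \frac{1}{3}\right) \frac{11}{2}\right) = -748 + 10 \left(- \frac{11}{6}\right) = -748 - \frac{55}{3} = - \frac{2299}{3}$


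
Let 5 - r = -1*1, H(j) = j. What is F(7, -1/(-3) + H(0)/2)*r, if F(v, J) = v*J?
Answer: 14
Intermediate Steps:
F(v, J) = J*v
r = 6 (r = 5 - (-1) = 5 - 1*(-1) = 5 + 1 = 6)
F(7, -1/(-3) + H(0)/2)*r = ((-1/(-3) + 0/2)*7)*6 = ((-1*(-⅓) + 0*(½))*7)*6 = ((⅓ + 0)*7)*6 = ((⅓)*7)*6 = (7/3)*6 = 14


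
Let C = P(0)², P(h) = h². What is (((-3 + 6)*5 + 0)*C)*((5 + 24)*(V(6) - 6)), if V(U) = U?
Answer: 0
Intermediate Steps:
C = 0 (C = (0²)² = 0² = 0)
(((-3 + 6)*5 + 0)*C)*((5 + 24)*(V(6) - 6)) = (((-3 + 6)*5 + 0)*0)*((5 + 24)*(6 - 6)) = ((3*5 + 0)*0)*(29*0) = ((15 + 0)*0)*0 = (15*0)*0 = 0*0 = 0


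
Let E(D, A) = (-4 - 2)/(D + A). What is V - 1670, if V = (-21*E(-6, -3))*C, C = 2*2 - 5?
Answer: -1656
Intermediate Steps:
E(D, A) = -6/(A + D)
C = -1 (C = 4 - 5 = -1)
V = 14 (V = -(-126)/(-3 - 6)*(-1) = -(-126)/(-9)*(-1) = -(-126)*(-1)/9*(-1) = -21*⅔*(-1) = -14*(-1) = 14)
V - 1670 = 14 - 1670 = -1656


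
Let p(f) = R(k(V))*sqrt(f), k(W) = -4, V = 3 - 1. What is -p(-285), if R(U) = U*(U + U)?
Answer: -32*I*sqrt(285) ≈ -540.22*I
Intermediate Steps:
V = 2
R(U) = 2*U**2 (R(U) = U*(2*U) = 2*U**2)
p(f) = 32*sqrt(f) (p(f) = (2*(-4)**2)*sqrt(f) = (2*16)*sqrt(f) = 32*sqrt(f))
-p(-285) = -32*sqrt(-285) = -32*I*sqrt(285)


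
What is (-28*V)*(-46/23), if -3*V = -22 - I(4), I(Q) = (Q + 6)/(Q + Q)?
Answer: 434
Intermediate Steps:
I(Q) = (6 + Q)/(2*Q) (I(Q) = (6 + Q)/((2*Q)) = (6 + Q)*(1/(2*Q)) = (6 + Q)/(2*Q))
V = 31/4 (V = -(-22 - (6 + 4)/(2*4))/3 = -(-22 - 10/(2*4))/3 = -(-22 - 1*5/4)/3 = -(-22 - 5/4)/3 = -1/3*(-93/4) = 31/4 ≈ 7.7500)
(-28*V)*(-46/23) = (-28*31/4)*(-46/23) = -(-9982)/23 = -217*(-2) = 434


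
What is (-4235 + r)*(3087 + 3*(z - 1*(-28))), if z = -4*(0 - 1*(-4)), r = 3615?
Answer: -1936260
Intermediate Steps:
z = -16 (z = -4*(0 + 4) = -4*4 = -16)
(-4235 + r)*(3087 + 3*(z - 1*(-28))) = (-4235 + 3615)*(3087 + 3*(-16 - 1*(-28))) = -620*(3087 + 3*(-16 + 28)) = -620*(3087 + 3*12) = -620*(3087 + 36) = -620*3123 = -1936260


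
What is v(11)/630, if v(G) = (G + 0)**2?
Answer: 121/630 ≈ 0.19206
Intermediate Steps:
v(G) = G**2
v(11)/630 = 11**2/630 = 121*(1/630) = 121/630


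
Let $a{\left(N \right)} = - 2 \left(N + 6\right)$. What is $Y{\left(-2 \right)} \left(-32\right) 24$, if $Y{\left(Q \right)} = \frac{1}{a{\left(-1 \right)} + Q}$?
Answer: $64$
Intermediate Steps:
$a{\left(N \right)} = -12 - 2 N$ ($a{\left(N \right)} = - 2 \left(6 + N\right) = -12 - 2 N$)
$Y{\left(Q \right)} = \frac{1}{-10 + Q}$ ($Y{\left(Q \right)} = \frac{1}{\left(-12 - -2\right) + Q} = \frac{1}{\left(-12 + 2\right) + Q} = \frac{1}{-10 + Q}$)
$Y{\left(-2 \right)} \left(-32\right) 24 = \frac{1}{-10 - 2} \left(-32\right) 24 = \frac{1}{-12} \left(-32\right) 24 = \left(- \frac{1}{12}\right) \left(-32\right) 24 = \frac{8}{3} \cdot 24 = 64$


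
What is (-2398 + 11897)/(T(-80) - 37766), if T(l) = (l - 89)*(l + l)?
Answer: -9499/10726 ≈ -0.88560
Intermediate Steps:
T(l) = 2*l*(-89 + l) (T(l) = (-89 + l)*(2*l) = 2*l*(-89 + l))
(-2398 + 11897)/(T(-80) - 37766) = (-2398 + 11897)/(2*(-80)*(-89 - 80) - 37766) = 9499/(2*(-80)*(-169) - 37766) = 9499/(27040 - 37766) = 9499/(-10726) = 9499*(-1/10726) = -9499/10726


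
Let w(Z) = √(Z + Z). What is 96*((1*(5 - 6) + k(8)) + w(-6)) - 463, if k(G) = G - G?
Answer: -559 + 192*I*√3 ≈ -559.0 + 332.55*I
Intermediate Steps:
w(Z) = √2*√Z (w(Z) = √(2*Z) = √2*√Z)
k(G) = 0
96*((1*(5 - 6) + k(8)) + w(-6)) - 463 = 96*((1*(5 - 6) + 0) + √2*√(-6)) - 463 = 96*((1*(-1) + 0) + √2*(I*√6)) - 463 = 96*((-1 + 0) + 2*I*√3) - 463 = 96*(-1 + 2*I*√3) - 463 = (-96 + 192*I*√3) - 463 = -559 + 192*I*√3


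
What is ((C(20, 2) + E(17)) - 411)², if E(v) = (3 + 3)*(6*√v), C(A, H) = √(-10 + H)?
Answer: (-411 + 36*√17 + 2*I*√2)² ≈ 68934.0 - 1485.0*I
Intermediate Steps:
E(v) = 36*√v (E(v) = 6*(6*√v) = 36*√v)
((C(20, 2) + E(17)) - 411)² = ((√(-10 + 2) + 36*√17) - 411)² = ((√(-8) + 36*√17) - 411)² = ((2*I*√2 + 36*√17) - 411)² = ((36*√17 + 2*I*√2) - 411)² = (-411 + 36*√17 + 2*I*√2)²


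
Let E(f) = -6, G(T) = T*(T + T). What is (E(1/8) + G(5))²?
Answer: 1936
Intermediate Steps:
G(T) = 2*T² (G(T) = T*(2*T) = 2*T²)
(E(1/8) + G(5))² = (-6 + 2*5²)² = (-6 + 2*25)² = (-6 + 50)² = 44² = 1936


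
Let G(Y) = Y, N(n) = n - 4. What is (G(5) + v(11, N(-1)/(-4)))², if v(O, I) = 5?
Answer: 100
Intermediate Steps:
N(n) = -4 + n
(G(5) + v(11, N(-1)/(-4)))² = (5 + 5)² = 10² = 100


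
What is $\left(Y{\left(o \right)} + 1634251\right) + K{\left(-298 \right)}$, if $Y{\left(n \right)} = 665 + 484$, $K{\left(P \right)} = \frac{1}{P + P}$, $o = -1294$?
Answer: $\frac{974698399}{596} \approx 1.6354 \cdot 10^{6}$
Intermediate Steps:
$K{\left(P \right)} = \frac{1}{2 P}$
$Y{\left(n \right)} = 1149$
$\left(Y{\left(o \right)} + 1634251\right) + K{\left(-298 \right)} = \left(1149 + 1634251\right) + \frac{1}{2 \left(-298\right)} = 1635400 + \frac{1}{2} \left(- \frac{1}{298}\right) = 1635400 - \frac{1}{596} = \frac{974698399}{596}$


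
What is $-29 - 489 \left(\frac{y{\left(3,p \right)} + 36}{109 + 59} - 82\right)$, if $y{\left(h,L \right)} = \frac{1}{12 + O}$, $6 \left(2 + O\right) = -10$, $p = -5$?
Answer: $\frac{7992773}{200} \approx 39964.0$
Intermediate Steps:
$O = - \frac{11}{3}$ ($O = -2 + \frac{1}{6} \left(-10\right) = -2 - \frac{5}{3} = - \frac{11}{3} \approx -3.6667$)
$y{\left(h,L \right)} = \frac{3}{25}$ ($y{\left(h,L \right)} = \frac{1}{12 - \frac{11}{3}} = \frac{1}{\frac{25}{3}} = \frac{3}{25}$)
$-29 - 489 \left(\frac{y{\left(3,p \right)} + 36}{109 + 59} - 82\right) = -29 - 489 \left(\frac{\frac{3}{25} + 36}{109 + 59} - 82\right) = -29 - 489 \left(\frac{903}{25 \cdot 168} - 82\right) = -29 - 489 \left(\frac{903}{25} \cdot \frac{1}{168} - 82\right) = -29 - 489 \left(\frac{43}{200} - 82\right) = -29 - - \frac{7998573}{200} = -29 + \frac{7998573}{200} = \frac{7992773}{200}$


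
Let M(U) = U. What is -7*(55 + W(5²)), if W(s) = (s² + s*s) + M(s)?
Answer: -9310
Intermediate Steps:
W(s) = s + 2*s² (W(s) = (s² + s*s) + s = (s² + s²) + s = 2*s² + s = s + 2*s²)
-7*(55 + W(5²)) = -7*(55 + 5²*(1 + 2*5²)) = -7*(55 + 25*(1 + 2*25)) = -7*(55 + 25*(1 + 50)) = -7*(55 + 25*51) = -7*(55 + 1275) = -7*1330 = -9310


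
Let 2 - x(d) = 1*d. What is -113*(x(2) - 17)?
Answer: 1921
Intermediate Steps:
x(d) = 2 - d
-113*(x(2) - 17) = -113*((2 - 1*2) - 17) = -113*((2 - 2) - 17) = -113*(0 - 17) = -113*(-17) = 1921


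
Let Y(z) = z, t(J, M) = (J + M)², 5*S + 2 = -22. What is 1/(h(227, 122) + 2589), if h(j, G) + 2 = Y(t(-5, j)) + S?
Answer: 5/259331 ≈ 1.9280e-5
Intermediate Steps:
S = -24/5 (S = -⅖ + (⅕)*(-22) = -⅖ - 22/5 = -24/5 ≈ -4.8000)
h(j, G) = -34/5 + (-5 + j)² (h(j, G) = -2 + ((-5 + j)² - 24/5) = -2 + (-24/5 + (-5 + j)²) = -34/5 + (-5 + j)²)
1/(h(227, 122) + 2589) = 1/((-34/5 + (-5 + 227)²) + 2589) = 1/((-34/5 + 222²) + 2589) = 1/((-34/5 + 49284) + 2589) = 1/(246386/5 + 2589) = 1/(259331/5) = 5/259331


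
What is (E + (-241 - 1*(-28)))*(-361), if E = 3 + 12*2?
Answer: 67146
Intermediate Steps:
E = 27 (E = 3 + 24 = 27)
(E + (-241 - 1*(-28)))*(-361) = (27 + (-241 - 1*(-28)))*(-361) = (27 + (-241 + 28))*(-361) = (27 - 213)*(-361) = -186*(-361) = 67146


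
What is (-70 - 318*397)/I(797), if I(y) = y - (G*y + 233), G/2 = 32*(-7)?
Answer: -31579/89405 ≈ -0.35321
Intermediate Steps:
G = -448 (G = 2*(32*(-7)) = 2*(-224) = -448)
I(y) = -233 + 449*y (I(y) = y - (-448*y + 233) = y - (233 - 448*y) = y + (-233 + 448*y) = -233 + 449*y)
(-70 - 318*397)/I(797) = (-70 - 318*397)/(-233 + 449*797) = (-70 - 126246)/(-233 + 357853) = -126316/357620 = -126316*1/357620 = -31579/89405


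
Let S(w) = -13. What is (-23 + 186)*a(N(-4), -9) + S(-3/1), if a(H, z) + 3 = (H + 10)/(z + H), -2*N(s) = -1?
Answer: -11957/17 ≈ -703.35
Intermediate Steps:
N(s) = ½ (N(s) = -½*(-1) = ½)
a(H, z) = -3 + (10 + H)/(H + z) (a(H, z) = -3 + (H + 10)/(z + H) = -3 + (10 + H)/(H + z))
(-23 + 186)*a(N(-4), -9) + S(-3/1) = (-23 + 186)*((10 - 3*(-9) - 2*½)/(½ - 9)) - 13 = 163*((10 + 27 - 1)/(-17/2)) - 13 = 163*(-2/17*36) - 13 = 163*(-72/17) - 13 = -11736/17 - 13 = -11957/17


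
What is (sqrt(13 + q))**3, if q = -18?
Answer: -5*I*sqrt(5) ≈ -11.18*I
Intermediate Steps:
(sqrt(13 + q))**3 = (sqrt(13 - 18))**3 = (sqrt(-5))**3 = (I*sqrt(5))**3 = -5*I*sqrt(5)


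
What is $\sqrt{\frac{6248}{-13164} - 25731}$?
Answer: $\frac{i \sqrt{278689393353}}{3291} \approx 160.41 i$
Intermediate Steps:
$\sqrt{\frac{6248}{-13164} - 25731} = \sqrt{6248 \left(- \frac{1}{13164}\right) - 25731} = \sqrt{- \frac{1562}{3291} - 25731} = \sqrt{- \frac{84682283}{3291}} = \frac{i \sqrt{278689393353}}{3291}$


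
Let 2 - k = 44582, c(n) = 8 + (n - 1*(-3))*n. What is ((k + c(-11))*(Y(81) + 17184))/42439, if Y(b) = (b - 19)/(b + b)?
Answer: -20639612180/1145853 ≈ -18012.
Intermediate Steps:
Y(b) = (-19 + b)/(2*b) (Y(b) = (-19 + b)/((2*b)) = (-19 + b)*(1/(2*b)) = (-19 + b)/(2*b))
c(n) = 8 + n*(3 + n) (c(n) = 8 + (n + 3)*n = 8 + (3 + n)*n = 8 + n*(3 + n))
k = -44580 (k = 2 - 1*44582 = 2 - 44582 = -44580)
((k + c(-11))*(Y(81) + 17184))/42439 = ((-44580 + (8 + (-11)**2 + 3*(-11)))*((1/2)*(-19 + 81)/81 + 17184))/42439 = ((-44580 + (8 + 121 - 33))*((1/2)*(1/81)*62 + 17184))*(1/42439) = ((-44580 + 96)*(31/81 + 17184))*(1/42439) = -44484*1391935/81*(1/42439) = -20639612180/27*1/42439 = -20639612180/1145853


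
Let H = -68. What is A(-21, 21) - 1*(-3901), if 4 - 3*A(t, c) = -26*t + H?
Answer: 3743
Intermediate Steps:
A(t, c) = 24 + 26*t/3 (A(t, c) = 4/3 - (-26*t - 68)/3 = 4/3 - (-68 - 26*t)/3 = 4/3 + (68/3 + 26*t/3) = 24 + 26*t/3)
A(-21, 21) - 1*(-3901) = (24 + (26/3)*(-21)) - 1*(-3901) = (24 - 182) + 3901 = -158 + 3901 = 3743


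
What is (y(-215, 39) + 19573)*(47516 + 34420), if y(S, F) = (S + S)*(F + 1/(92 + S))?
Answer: 9428075088/41 ≈ 2.2995e+8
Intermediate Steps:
y(S, F) = 2*S*(F + 1/(92 + S)) (y(S, F) = (2*S)*(F + 1/(92 + S)) = 2*S*(F + 1/(92 + S)))
(y(-215, 39) + 19573)*(47516 + 34420) = (2*(-215)*(1 + 92*39 + 39*(-215))/(92 - 215) + 19573)*(47516 + 34420) = (2*(-215)*(1 + 3588 - 8385)/(-123) + 19573)*81936 = (2*(-215)*(-1/123)*(-4796) + 19573)*81936 = (-2062280/123 + 19573)*81936 = (345199/123)*81936 = 9428075088/41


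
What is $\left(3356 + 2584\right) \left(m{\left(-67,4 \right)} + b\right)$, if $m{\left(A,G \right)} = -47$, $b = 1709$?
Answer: $9872280$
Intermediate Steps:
$\left(3356 + 2584\right) \left(m{\left(-67,4 \right)} + b\right) = \left(3356 + 2584\right) \left(-47 + 1709\right) = 5940 \cdot 1662 = 9872280$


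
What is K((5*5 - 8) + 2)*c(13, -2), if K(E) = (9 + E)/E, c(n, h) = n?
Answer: 364/19 ≈ 19.158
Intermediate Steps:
K(E) = (9 + E)/E
K((5*5 - 8) + 2)*c(13, -2) = ((9 + ((5*5 - 8) + 2))/((5*5 - 8) + 2))*13 = ((9 + ((25 - 8) + 2))/((25 - 8) + 2))*13 = ((9 + (17 + 2))/(17 + 2))*13 = ((9 + 19)/19)*13 = ((1/19)*28)*13 = (28/19)*13 = 364/19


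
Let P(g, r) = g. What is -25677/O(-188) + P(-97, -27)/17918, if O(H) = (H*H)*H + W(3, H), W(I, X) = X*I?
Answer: -92253703/59534669324 ≈ -0.0015496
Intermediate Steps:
W(I, X) = I*X
O(H) = H³ + 3*H (O(H) = (H*H)*H + 3*H = H²*H + 3*H = H³ + 3*H)
-25677/O(-188) + P(-97, -27)/17918 = -25677*(-1/(188*(3 + (-188)²))) - 97/17918 = -25677*(-1/(188*(3 + 35344))) - 97*1/17918 = -25677/((-188*35347)) - 97/17918 = -25677/(-6645236) - 97/17918 = -25677*(-1/6645236) - 97/17918 = 25677/6645236 - 97/17918 = -92253703/59534669324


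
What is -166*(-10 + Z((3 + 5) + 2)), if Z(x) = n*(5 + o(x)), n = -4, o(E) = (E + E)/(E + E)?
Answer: 5644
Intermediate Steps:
o(E) = 1 (o(E) = (2*E)/((2*E)) = (2*E)*(1/(2*E)) = 1)
Z(x) = -24 (Z(x) = -4*(5 + 1) = -4*6 = -24)
-166*(-10 + Z((3 + 5) + 2)) = -166*(-10 - 24) = -166*(-34) = 5644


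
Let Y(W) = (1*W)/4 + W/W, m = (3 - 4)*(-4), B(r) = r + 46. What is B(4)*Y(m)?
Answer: 100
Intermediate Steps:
B(r) = 46 + r
m = 4 (m = -1*(-4) = 4)
Y(W) = 1 + W/4 (Y(W) = W*(¼) + 1 = W/4 + 1 = 1 + W/4)
B(4)*Y(m) = (46 + 4)*(1 + (¼)*4) = 50*(1 + 1) = 50*2 = 100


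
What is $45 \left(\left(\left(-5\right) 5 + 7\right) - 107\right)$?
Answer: $-5625$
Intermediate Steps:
$45 \left(\left(\left(-5\right) 5 + 7\right) - 107\right) = 45 \left(\left(-25 + 7\right) - 107\right) = 45 \left(-18 - 107\right) = 45 \left(-125\right) = -5625$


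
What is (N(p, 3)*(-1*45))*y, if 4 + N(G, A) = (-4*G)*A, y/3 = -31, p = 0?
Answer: -16740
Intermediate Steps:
y = -93 (y = 3*(-31) = -93)
N(G, A) = -4 - 4*A*G (N(G, A) = -4 + (-4*G)*A = -4 - 4*A*G)
(N(p, 3)*(-1*45))*y = ((-4 - 4*3*0)*(-1*45))*(-93) = ((-4 + 0)*(-45))*(-93) = -4*(-45)*(-93) = 180*(-93) = -16740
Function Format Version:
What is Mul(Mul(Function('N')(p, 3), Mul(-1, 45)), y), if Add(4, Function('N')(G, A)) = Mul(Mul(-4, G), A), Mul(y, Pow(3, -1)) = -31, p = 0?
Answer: -16740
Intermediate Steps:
y = -93 (y = Mul(3, -31) = -93)
Function('N')(G, A) = Add(-4, Mul(-4, A, G)) (Function('N')(G, A) = Add(-4, Mul(Mul(-4, G), A)) = Add(-4, Mul(-4, A, G)))
Mul(Mul(Function('N')(p, 3), Mul(-1, 45)), y) = Mul(Mul(Add(-4, Mul(-4, 3, 0)), Mul(-1, 45)), -93) = Mul(Mul(Add(-4, 0), -45), -93) = Mul(Mul(-4, -45), -93) = Mul(180, -93) = -16740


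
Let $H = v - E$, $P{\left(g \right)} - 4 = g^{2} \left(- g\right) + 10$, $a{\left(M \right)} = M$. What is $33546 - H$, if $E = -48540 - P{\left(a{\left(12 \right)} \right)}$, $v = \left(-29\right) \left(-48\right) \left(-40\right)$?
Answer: $42400$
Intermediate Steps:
$v = -55680$ ($v = 1392 \left(-40\right) = -55680$)
$P{\left(g \right)} = 14 - g^{3}$ ($P{\left(g \right)} = 4 + \left(g^{2} \left(- g\right) + 10\right) = 4 - \left(-10 + g^{3}\right) = 14 - g^{3}$)
$E = -46826$ ($E = -48540 - \left(14 - 12^{3}\right) = -48540 - \left(14 - 1728\right) = -48540 - -1714 = -48540 + 1714 = -46826$)
$H = -8854$ ($H = -55680 - -46826 = -55680 + 46826 = -8854$)
$33546 - H = 33546 - -8854 = 33546 + 8854 = 42400$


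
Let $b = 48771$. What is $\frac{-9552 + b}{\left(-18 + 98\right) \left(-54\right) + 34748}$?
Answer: $\frac{39219}{30428} \approx 1.2889$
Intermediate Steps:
$\frac{-9552 + b}{\left(-18 + 98\right) \left(-54\right) + 34748} = \frac{-9552 + 48771}{\left(-18 + 98\right) \left(-54\right) + 34748} = \frac{39219}{80 \left(-54\right) + 34748} = \frac{39219}{-4320 + 34748} = \frac{39219}{30428}$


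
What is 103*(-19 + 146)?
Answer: 13081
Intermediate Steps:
103*(-19 + 146) = 103*127 = 13081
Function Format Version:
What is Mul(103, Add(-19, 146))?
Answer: 13081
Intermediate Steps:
Mul(103, Add(-19, 146)) = Mul(103, 127) = 13081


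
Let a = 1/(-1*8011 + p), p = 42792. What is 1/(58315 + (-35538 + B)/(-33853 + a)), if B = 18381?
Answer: 1177441192/68663079849097 ≈ 1.7148e-5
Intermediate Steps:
a = 1/34781 (a = 1/(-1*8011 + 42792) = 1/(-8011 + 42792) = 1/34781 ≈ 2.8751e-5)
1/(58315 + (-35538 + B)/(-33853 + a)) = 1/(58315 + (-35538 + 18381)/(-33853 + 1/34781)) = 1/(58315 - 17157/(-1177441192/34781)) = 1/(58315 - 17157*(-34781/1177441192)) = 1/(58315 + 596737617/1177441192) = 1/(68663079849097/1177441192) = 1177441192/68663079849097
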